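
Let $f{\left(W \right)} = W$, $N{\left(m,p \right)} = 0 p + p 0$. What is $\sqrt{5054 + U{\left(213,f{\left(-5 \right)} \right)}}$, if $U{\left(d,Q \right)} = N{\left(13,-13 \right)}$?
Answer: $19 \sqrt{14} \approx 71.092$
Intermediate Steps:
$N{\left(m,p \right)} = 0$ ($N{\left(m,p \right)} = 0 + 0 = 0$)
$U{\left(d,Q \right)} = 0$
$\sqrt{5054 + U{\left(213,f{\left(-5 \right)} \right)}} = \sqrt{5054 + 0} = \sqrt{5054} = 19 \sqrt{14}$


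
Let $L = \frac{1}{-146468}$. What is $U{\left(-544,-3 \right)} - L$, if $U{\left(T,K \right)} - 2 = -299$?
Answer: $- \frac{43500995}{146468} \approx -297.0$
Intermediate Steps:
$U{\left(T,K \right)} = -297$ ($U{\left(T,K \right)} = 2 - 299 = -297$)
$L = - \frac{1}{146468} \approx -6.8274 \cdot 10^{-6}$
$U{\left(-544,-3 \right)} - L = -297 - - \frac{1}{146468} = -297 + \frac{1}{146468} = - \frac{43500995}{146468}$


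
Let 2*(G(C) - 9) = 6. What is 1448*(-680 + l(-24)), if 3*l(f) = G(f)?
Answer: -978848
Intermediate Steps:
G(C) = 12 (G(C) = 9 + (½)*6 = 9 + 3 = 12)
l(f) = 4 (l(f) = (⅓)*12 = 4)
1448*(-680 + l(-24)) = 1448*(-680 + 4) = 1448*(-676) = -978848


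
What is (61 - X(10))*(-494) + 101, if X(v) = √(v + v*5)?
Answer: -30033 + 988*√15 ≈ -26207.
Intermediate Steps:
X(v) = √6*√v (X(v) = √(v + 5*v) = √(6*v) = √6*√v)
(61 - X(10))*(-494) + 101 = (61 - √6*√10)*(-494) + 101 = (61 - 2*√15)*(-494) + 101 = (-30134 + 988*√15) + 101 = -30033 + 988*√15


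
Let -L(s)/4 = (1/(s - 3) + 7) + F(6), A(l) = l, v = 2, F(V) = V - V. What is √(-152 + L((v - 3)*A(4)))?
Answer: 2*I*√2198/7 ≈ 13.395*I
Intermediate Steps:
F(V) = 0
L(s) = -28 - 4/(-3 + s) (L(s) = -4*((1/(s - 3) + 7) + 0) = -4*((1/(-3 + s) + 7) + 0) = -4*((7 + 1/(-3 + s)) + 0) = -4*(7 + 1/(-3 + s)) = -28 - 4/(-3 + s))
√(-152 + L((v - 3)*A(4))) = √(-152 + 4*(20 - 7*(2 - 3)*4)/(-3 + (2 - 3)*4)) = √(-152 + 4*(20 - (-7)*4)/(-3 - 1*4)) = √(-152 + 4*(20 - 7*(-4))/(-3 - 4)) = √(-152 + 4*(20 + 28)/(-7)) = √(-152 + 4*(-⅐)*48) = √(-152 - 192/7) = √(-1256/7) = 2*I*√2198/7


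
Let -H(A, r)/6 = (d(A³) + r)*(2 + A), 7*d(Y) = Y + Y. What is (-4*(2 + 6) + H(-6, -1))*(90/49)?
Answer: -968400/343 ≈ -2823.3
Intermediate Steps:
d(Y) = 2*Y/7 (d(Y) = (Y + Y)/7 = (2*Y)/7 = 2*Y/7)
H(A, r) = -6*(2 + A)*(r + 2*A³/7) (H(A, r) = -6*(2*A³/7 + r)*(2 + A) = -6*(r + 2*A³/7)*(2 + A) = -6*(2 + A)*(r + 2*A³/7))
(-4*(2 + 6) + H(-6, -1))*(90/49) = (-4*(2 + 6) + (-12*(-1) - 24/7*(-6)³ - 12/7*(-6)⁴ - 6*(-6)*(-1)))*(90/49) = (-4*8 + (12 - 24/7*(-216) - 12/7*1296 - 36))*(90*(1/49)) = (-32 + (12 + 5184/7 - 15552/7 - 36))*(90/49) = (-32 - 10536/7)*(90/49) = -10760/7*90/49 = -968400/343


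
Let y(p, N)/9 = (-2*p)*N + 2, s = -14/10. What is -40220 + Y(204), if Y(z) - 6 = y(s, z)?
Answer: -175276/5 ≈ -35055.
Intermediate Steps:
s = -7/5 (s = -14*⅒ = -7/5 ≈ -1.4000)
y(p, N) = 18 - 18*N*p (y(p, N) = 9*((-2*p)*N + 2) = 9*(-2*N*p + 2) = 9*(2 - 2*N*p) = 18 - 18*N*p)
Y(z) = 24 + 126*z/5 (Y(z) = 6 + (18 - 18*z*(-7/5)) = 6 + (18 + 126*z/5) = 24 + 126*z/5)
-40220 + Y(204) = -40220 + (24 + (126/5)*204) = -40220 + (24 + 25704/5) = -40220 + 25824/5 = -175276/5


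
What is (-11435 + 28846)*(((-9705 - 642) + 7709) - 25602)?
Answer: -491686640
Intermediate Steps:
(-11435 + 28846)*(((-9705 - 642) + 7709) - 25602) = 17411*((-10347 + 7709) - 25602) = 17411*(-2638 - 25602) = 17411*(-28240) = -491686640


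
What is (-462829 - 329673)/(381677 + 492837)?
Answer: -396251/437257 ≈ -0.90622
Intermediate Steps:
(-462829 - 329673)/(381677 + 492837) = -792502/874514 = -792502*1/874514 = -396251/437257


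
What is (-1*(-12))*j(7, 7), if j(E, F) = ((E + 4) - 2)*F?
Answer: 756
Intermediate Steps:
j(E, F) = F*(2 + E) (j(E, F) = ((4 + E) - 2)*F = (2 + E)*F = F*(2 + E))
(-1*(-12))*j(7, 7) = (-1*(-12))*(7*(2 + 7)) = 12*(7*9) = 12*63 = 756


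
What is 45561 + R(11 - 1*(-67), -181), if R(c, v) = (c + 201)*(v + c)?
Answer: 16824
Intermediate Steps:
R(c, v) = (201 + c)*(c + v)
45561 + R(11 - 1*(-67), -181) = 45561 + ((11 - 1*(-67))**2 + 201*(11 - 1*(-67)) + 201*(-181) + (11 - 1*(-67))*(-181)) = 45561 + ((11 + 67)**2 + 201*(11 + 67) - 36381 + (11 + 67)*(-181)) = 45561 + (78**2 + 201*78 - 36381 + 78*(-181)) = 45561 + (6084 + 15678 - 36381 - 14118) = 45561 - 28737 = 16824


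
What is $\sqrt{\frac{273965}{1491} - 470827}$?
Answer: $\frac{2 i \sqrt{261569519043}}{1491} \approx 686.03 i$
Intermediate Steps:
$\sqrt{\frac{273965}{1491} - 470827} = \sqrt{- \frac{701729092}{1491}} = \frac{2 i \sqrt{261569519043}}{1491}$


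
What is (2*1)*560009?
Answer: 1120018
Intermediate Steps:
(2*1)*560009 = 2*560009 = 1120018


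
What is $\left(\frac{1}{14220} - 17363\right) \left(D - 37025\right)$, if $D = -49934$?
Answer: $\frac{21470338756781}{14220} \approx 1.5099 \cdot 10^{9}$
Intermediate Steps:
$\left(\frac{1}{14220} - 17363\right) \left(D - 37025\right) = \left(\frac{1}{14220} - 17363\right) \left(-49934 - 37025\right) = \left(\frac{1}{14220} - 17363\right) \left(-86959\right) = \left(- \frac{246901859}{14220}\right) \left(-86959\right) = \frac{21470338756781}{14220}$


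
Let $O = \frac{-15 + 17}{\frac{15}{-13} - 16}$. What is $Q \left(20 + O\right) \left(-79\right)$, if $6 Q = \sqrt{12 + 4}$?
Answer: $- \frac{233524}{223} \approx -1047.2$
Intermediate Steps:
$Q = \frac{2}{3}$ ($Q = \frac{\sqrt{12 + 4}}{6} = \frac{\sqrt{16}}{6} = \frac{1}{6} \cdot 4 = \frac{2}{3} \approx 0.66667$)
$O = - \frac{26}{223}$ ($O = \frac{2}{15 \left(- \frac{1}{13}\right) - 16} = \frac{2}{- \frac{15}{13} - 16} = \frac{2}{- \frac{223}{13}} = 2 \left(- \frac{13}{223}\right) = - \frac{26}{223} \approx -0.11659$)
$Q \left(20 + O\right) \left(-79\right) = \frac{2 \left(20 - \frac{26}{223}\right)}{3} \left(-79\right) = \frac{2}{3} \cdot \frac{4434}{223} \left(-79\right) = \frac{2956}{223} \left(-79\right) = - \frac{233524}{223}$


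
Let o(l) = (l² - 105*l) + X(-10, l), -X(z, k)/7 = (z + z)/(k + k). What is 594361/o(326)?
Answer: 96880843/11743533 ≈ 8.2497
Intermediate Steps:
X(z, k) = -7*z/k (X(z, k) = -7*(z + z)/(k + k) = -7*2*z/(2*k) = -7*2*z*1/(2*k) = -7*z/k)
o(l) = l² - 105*l + 70/l (o(l) = (l² - 105*l) - 7*(-10)/l = (l² - 105*l) + 70/l = l² - 105*l + 70/l)
594361/o(326) = 594361/(((70 + 326²*(-105 + 326))/326)) = 594361/(((70 + 106276*221)/326)) = 594361/(((70 + 23486996)/326)) = 594361/(((1/326)*23487066)) = 594361/(11743533/163) = 594361*(163/11743533) = 96880843/11743533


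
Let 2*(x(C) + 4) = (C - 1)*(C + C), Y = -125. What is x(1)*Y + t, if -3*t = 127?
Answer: 1373/3 ≈ 457.67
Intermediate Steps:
x(C) = -4 + C*(-1 + C) (x(C) = -4 + ((C - 1)*(C + C))/2 = -4 + ((-1 + C)*(2*C))/2 = -4 + (2*C*(-1 + C))/2 = -4 + C*(-1 + C))
t = -127/3 (t = -1/3*127 = -127/3 ≈ -42.333)
x(1)*Y + t = (-4 + 1**2 - 1*1)*(-125) - 127/3 = (-4 + 1 - 1)*(-125) - 127/3 = -4*(-125) - 127/3 = 500 - 127/3 = 1373/3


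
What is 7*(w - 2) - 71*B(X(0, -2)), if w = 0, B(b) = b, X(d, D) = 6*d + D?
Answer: 128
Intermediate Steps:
X(d, D) = D + 6*d
7*(w - 2) - 71*B(X(0, -2)) = 7*(0 - 2) - 71*(-2 + 6*0) = 7*(-2) - 71*(-2 + 0) = -14 - 71*(-2) = -14 + 142 = 128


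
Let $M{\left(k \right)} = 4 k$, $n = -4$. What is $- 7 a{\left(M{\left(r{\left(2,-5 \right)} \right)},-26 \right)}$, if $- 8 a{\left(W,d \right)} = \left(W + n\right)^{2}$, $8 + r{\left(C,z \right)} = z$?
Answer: $2744$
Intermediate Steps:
$r{\left(C,z \right)} = -8 + z$
$a{\left(W,d \right)} = - \frac{\left(-4 + W\right)^{2}}{8}$ ($a{\left(W,d \right)} = - \frac{\left(W - 4\right)^{2}}{8} = - \frac{\left(-4 + W\right)^{2}}{8}$)
$- 7 a{\left(M{\left(r{\left(2,-5 \right)} \right)},-26 \right)} = - 7 \left(- \frac{\left(-4 + 4 \left(-8 - 5\right)\right)^{2}}{8}\right) = - 7 \left(- \frac{\left(-4 + 4 \left(-13\right)\right)^{2}}{8}\right) = - 7 \left(- \frac{\left(-4 - 52\right)^{2}}{8}\right) = - 7 \left(- \frac{\left(-56\right)^{2}}{8}\right) = - 7 \left(\left(- \frac{1}{8}\right) 3136\right) = \left(-7\right) \left(-392\right) = 2744$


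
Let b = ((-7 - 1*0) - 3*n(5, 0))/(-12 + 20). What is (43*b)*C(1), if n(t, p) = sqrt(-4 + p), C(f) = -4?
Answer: 301/2 + 129*I ≈ 150.5 + 129.0*I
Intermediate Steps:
b = -7/8 - 3*I/4 (b = ((-7 - 1*0) - 3*sqrt(-4 + 0))/(-12 + 20) = ((-7 + 0) - 6*I)/8 = (-7 - 6*I)*(1/8) = -7/8 - 3*I/4 ≈ -0.875 - 0.75*I)
(43*b)*C(1) = (43*(-7/8 - 3*I/4))*(-4) = (-301/8 - 129*I/4)*(-4) = 301/2 + 129*I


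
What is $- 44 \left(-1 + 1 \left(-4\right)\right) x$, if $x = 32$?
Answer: $7040$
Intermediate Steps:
$- 44 \left(-1 + 1 \left(-4\right)\right) x = - 44 \left(-1 + 1 \left(-4\right)\right) 32 = - 44 \left(-1 - 4\right) 32 = \left(-44\right) \left(-5\right) 32 = 220 \cdot 32 = 7040$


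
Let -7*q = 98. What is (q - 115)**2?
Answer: 16641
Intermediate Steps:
q = -14 (q = -1/7*98 = -14)
(q - 115)**2 = (-14 - 115)**2 = (-129)**2 = 16641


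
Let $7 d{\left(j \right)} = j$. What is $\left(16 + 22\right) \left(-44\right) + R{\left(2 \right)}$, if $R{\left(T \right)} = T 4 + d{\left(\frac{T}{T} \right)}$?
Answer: $- \frac{11647}{7} \approx -1663.9$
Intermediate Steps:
$d{\left(j \right)} = \frac{j}{7}$
$R{\left(T \right)} = \frac{1}{7} + 4 T$ ($R{\left(T \right)} = T 4 + \frac{T \frac{1}{T}}{7} = 4 T + \frac{1}{7} \cdot 1 = 4 T + \frac{1}{7} = \frac{1}{7} + 4 T$)
$\left(16 + 22\right) \left(-44\right) + R{\left(2 \right)} = \left(16 + 22\right) \left(-44\right) + \left(\frac{1}{7} + 4 \cdot 2\right) = 38 \left(-44\right) + \left(\frac{1}{7} + 8\right) = -1672 + \frac{57}{7} = - \frac{11647}{7}$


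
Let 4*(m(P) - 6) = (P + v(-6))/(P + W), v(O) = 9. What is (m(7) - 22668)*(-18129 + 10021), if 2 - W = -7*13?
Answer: 4593579292/25 ≈ 1.8374e+8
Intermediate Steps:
W = 93 (W = 2 - (-7)*13 = 2 - 1*(-91) = 2 + 91 = 93)
m(P) = 6 + (9 + P)/(4*(93 + P)) (m(P) = 6 + ((P + 9)/(P + 93))/4 = 6 + ((9 + P)/(93 + P))/4 = 6 + (9 + P)/(4*(93 + P)))
(m(7) - 22668)*(-18129 + 10021) = ((2241 + 25*7)/(4*(93 + 7)) - 22668)*(-18129 + 10021) = ((¼)*(2241 + 175)/100 - 22668)*(-8108) = ((¼)*(1/100)*2416 - 22668)*(-8108) = (151/25 - 22668)*(-8108) = -566549/25*(-8108) = 4593579292/25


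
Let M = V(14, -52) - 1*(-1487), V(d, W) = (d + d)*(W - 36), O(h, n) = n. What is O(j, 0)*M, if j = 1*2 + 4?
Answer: 0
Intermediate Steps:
j = 6 (j = 2 + 4 = 6)
V(d, W) = 2*d*(-36 + W) (V(d, W) = (2*d)*(-36 + W) = 2*d*(-36 + W))
M = -977 (M = 2*14*(-36 - 52) - 1*(-1487) = 2*14*(-88) + 1487 = -2464 + 1487 = -977)
O(j, 0)*M = 0*(-977) = 0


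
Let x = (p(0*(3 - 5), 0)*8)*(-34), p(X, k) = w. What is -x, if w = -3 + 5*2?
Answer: 1904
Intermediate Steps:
w = 7 (w = -3 + 10 = 7)
p(X, k) = 7
x = -1904 (x = (7*8)*(-34) = 56*(-34) = -1904)
-x = -1*(-1904) = 1904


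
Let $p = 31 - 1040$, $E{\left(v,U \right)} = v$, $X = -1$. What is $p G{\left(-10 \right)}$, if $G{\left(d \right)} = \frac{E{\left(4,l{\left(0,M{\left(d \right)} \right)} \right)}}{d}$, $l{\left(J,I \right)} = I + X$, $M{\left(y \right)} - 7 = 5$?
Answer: $\frac{2018}{5} \approx 403.6$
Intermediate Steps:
$M{\left(y \right)} = 12$ ($M{\left(y \right)} = 7 + 5 = 12$)
$l{\left(J,I \right)} = -1 + I$ ($l{\left(J,I \right)} = I - 1 = -1 + I$)
$G{\left(d \right)} = \frac{4}{d}$
$p = -1009$ ($p = 31 - 1040 = -1009$)
$p G{\left(-10 \right)} = - 1009 \frac{4}{-10} = - 1009 \cdot 4 \left(- \frac{1}{10}\right) = \left(-1009\right) \left(- \frac{2}{5}\right) = \frac{2018}{5}$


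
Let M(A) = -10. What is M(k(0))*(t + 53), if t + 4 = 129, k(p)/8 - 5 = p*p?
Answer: -1780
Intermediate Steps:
k(p) = 40 + 8*p² (k(p) = 40 + 8*(p*p) = 40 + 8*p²)
t = 125 (t = -4 + 129 = 125)
M(k(0))*(t + 53) = -10*(125 + 53) = -10*178 = -1780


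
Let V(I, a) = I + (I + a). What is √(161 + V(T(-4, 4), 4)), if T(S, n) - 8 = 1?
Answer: √183 ≈ 13.528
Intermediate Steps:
T(S, n) = 9 (T(S, n) = 8 + 1 = 9)
V(I, a) = a + 2*I
√(161 + V(T(-4, 4), 4)) = √(161 + (4 + 2*9)) = √(161 + (4 + 18)) = √(161 + 22) = √183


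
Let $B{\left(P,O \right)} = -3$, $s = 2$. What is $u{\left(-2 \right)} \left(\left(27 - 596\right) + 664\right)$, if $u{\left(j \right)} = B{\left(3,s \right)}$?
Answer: $-285$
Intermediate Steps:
$u{\left(j \right)} = -3$
$u{\left(-2 \right)} \left(\left(27 - 596\right) + 664\right) = - 3 \left(\left(27 - 596\right) + 664\right) = - 3 \left(-569 + 664\right) = \left(-3\right) 95 = -285$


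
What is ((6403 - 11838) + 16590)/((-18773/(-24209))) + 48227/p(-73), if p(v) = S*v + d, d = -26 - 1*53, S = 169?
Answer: 3352052754849/233085568 ≈ 14381.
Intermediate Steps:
d = -79 (d = -26 - 53 = -79)
p(v) = -79 + 169*v (p(v) = 169*v - 79 = -79 + 169*v)
((6403 - 11838) + 16590)/((-18773/(-24209))) + 48227/p(-73) = ((6403 - 11838) + 16590)/((-18773/(-24209))) + 48227/(-79 + 169*(-73)) = (-5435 + 16590)/((-18773*(-1/24209))) + 48227/(-79 - 12337) = 11155/(18773/24209) + 48227/(-12416) = 11155*(24209/18773) + 48227*(-1/12416) = 270051395/18773 - 48227/12416 = 3352052754849/233085568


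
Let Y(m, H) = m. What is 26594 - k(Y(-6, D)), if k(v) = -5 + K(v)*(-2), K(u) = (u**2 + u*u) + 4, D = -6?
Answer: 26751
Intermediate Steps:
K(u) = 4 + 2*u**2 (K(u) = (u**2 + u**2) + 4 = 2*u**2 + 4 = 4 + 2*u**2)
k(v) = -13 - 4*v**2 (k(v) = -5 + (4 + 2*v**2)*(-2) = -5 + (-8 - 4*v**2) = -13 - 4*v**2)
26594 - k(Y(-6, D)) = 26594 - (-13 - 4*(-6)**2) = 26594 - (-13 - 4*36) = 26594 - (-13 - 144) = 26594 - 1*(-157) = 26594 + 157 = 26751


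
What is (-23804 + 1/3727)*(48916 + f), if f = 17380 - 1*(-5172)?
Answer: -6340462790276/3727 ≈ -1.7012e+9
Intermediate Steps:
f = 22552 (f = 17380 + 5172 = 22552)
(-23804 + 1/3727)*(48916 + f) = (-23804 + 1/3727)*(48916 + 22552) = (-23804 + 1/3727)*71468 = -88717507/3727*71468 = -6340462790276/3727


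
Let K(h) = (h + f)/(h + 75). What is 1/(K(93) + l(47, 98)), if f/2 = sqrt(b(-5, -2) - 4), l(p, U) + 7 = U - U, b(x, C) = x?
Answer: -20216/130325 - 112*I/130325 ≈ -0.15512 - 0.00085939*I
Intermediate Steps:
l(p, U) = -7 (l(p, U) = -7 + (U - U) = -7 + 0 = -7)
f = 6*I (f = 2*sqrt(-5 - 4) = 2*sqrt(-9) = 2*(3*I) = 6*I ≈ 6.0*I)
K(h) = (h + 6*I)/(75 + h) (K(h) = (h + 6*I)/(h + 75) = (h + 6*I)/(75 + h))
1/(K(93) + l(47, 98)) = 1/((93 + 6*I)/(75 + 93) - 7) = 1/((93 + 6*I)/168 - 7) = 1/((31/56 + I/28) - 7) = 1/(-361/56 + I/28) = 3136*(-361/56 - I/28)/130325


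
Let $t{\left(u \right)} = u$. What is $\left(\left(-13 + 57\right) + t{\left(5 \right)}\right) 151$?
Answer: $7399$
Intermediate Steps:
$\left(\left(-13 + 57\right) + t{\left(5 \right)}\right) 151 = \left(\left(-13 + 57\right) + 5\right) 151 = \left(44 + 5\right) 151 = 49 \cdot 151 = 7399$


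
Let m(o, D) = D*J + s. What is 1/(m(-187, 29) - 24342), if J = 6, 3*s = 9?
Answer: -1/24165 ≈ -4.1382e-5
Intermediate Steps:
s = 3 (s = (1/3)*9 = 3)
m(o, D) = 3 + 6*D (m(o, D) = D*6 + 3 = 6*D + 3 = 3 + 6*D)
1/(m(-187, 29) - 24342) = 1/((3 + 6*29) - 24342) = 1/((3 + 174) - 24342) = 1/(177 - 24342) = 1/(-24165) = -1/24165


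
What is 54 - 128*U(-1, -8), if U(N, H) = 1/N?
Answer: 182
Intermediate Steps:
54 - 128*U(-1, -8) = 54 - 128/(-1) = 54 - 128*(-1) = 54 + 128 = 182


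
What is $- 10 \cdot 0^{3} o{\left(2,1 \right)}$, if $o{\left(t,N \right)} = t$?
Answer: $0$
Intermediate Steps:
$- 10 \cdot 0^{3} o{\left(2,1 \right)} = - 10 \cdot 0^{3} \cdot 2 = \left(-10\right) 0 \cdot 2 = 0 \cdot 2 = 0$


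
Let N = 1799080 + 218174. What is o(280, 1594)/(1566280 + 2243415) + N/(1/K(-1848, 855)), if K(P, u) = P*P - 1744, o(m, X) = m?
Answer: 5246417931980360216/761939 ≈ 6.8856e+12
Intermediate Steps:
K(P, u) = -1744 + P**2 (K(P, u) = P**2 - 1744 = -1744 + P**2)
N = 2017254
o(280, 1594)/(1566280 + 2243415) + N/(1/K(-1848, 855)) = 280/(1566280 + 2243415) + 2017254/(1/(-1744 + (-1848)**2)) = 280/3809695 + 2017254/(1/(-1744 + 3415104)) = 280*(1/3809695) + 2017254/(1/3413360) = 56/761939 + 2017254/(1/3413360) = 56/761939 + 2017254*3413360 = 56/761939 + 6885614113440 = 5246417931980360216/761939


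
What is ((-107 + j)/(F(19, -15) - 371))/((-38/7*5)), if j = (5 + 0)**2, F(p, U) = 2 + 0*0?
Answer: -7/855 ≈ -0.0081871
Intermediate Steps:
F(p, U) = 2 (F(p, U) = 2 + 0 = 2)
j = 25 (j = 5**2 = 25)
((-107 + j)/(F(19, -15) - 371))/((-38/7*5)) = ((-107 + 25)/(2 - 371))/((-38/7*5)) = (-82/(-369))/((-38*1/7*5)) = (-82*(-1/369))/((-38/7*5)) = 2/(9*(-190/7)) = (2/9)*(-7/190) = -7/855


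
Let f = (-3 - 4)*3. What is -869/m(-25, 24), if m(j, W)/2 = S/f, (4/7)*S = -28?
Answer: -2607/14 ≈ -186.21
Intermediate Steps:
S = -49 (S = (7/4)*(-28) = -49)
f = -21 (f = -7*3 = -21)
m(j, W) = 14/3 (m(j, W) = 2*(-49/(-21)) = 2*(-49*(-1/21)) = 2*(7/3) = 14/3)
-869/m(-25, 24) = -869/14/3 = -869*3/14 = -2607/14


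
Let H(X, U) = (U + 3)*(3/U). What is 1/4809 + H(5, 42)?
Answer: 30917/9618 ≈ 3.2145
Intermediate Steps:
H(X, U) = 3*(3 + U)/U (H(X, U) = (3 + U)*(3/U) = 3*(3 + U)/U)
1/4809 + H(5, 42) = 1/4809 + (3 + 9/42) = 1/4809 + (3 + 9*(1/42)) = 1/4809 + (3 + 3/14) = 1/4809 + 45/14 = 30917/9618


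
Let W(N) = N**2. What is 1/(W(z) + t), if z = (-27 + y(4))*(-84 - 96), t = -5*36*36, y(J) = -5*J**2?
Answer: 1/370941120 ≈ 2.6958e-9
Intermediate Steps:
t = -6480 (t = -180*36 = -6480)
z = 19260 (z = (-27 - 5*4**2)*(-84 - 96) = (-27 - 5*16)*(-180) = (-27 - 80)*(-180) = -107*(-180) = 19260)
1/(W(z) + t) = 1/(19260**2 - 6480) = 1/(370947600 - 6480) = 1/370941120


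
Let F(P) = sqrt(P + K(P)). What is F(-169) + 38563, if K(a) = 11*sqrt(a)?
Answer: 38563 + sqrt(-169 + 143*I) ≈ 38568.0 + 13.971*I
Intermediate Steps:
F(P) = sqrt(P + 11*sqrt(P))
F(-169) + 38563 = sqrt(-169 + 11*sqrt(-169)) + 38563 = sqrt(-169 + 11*(13*I)) + 38563 = sqrt(-169 + 143*I) + 38563 = 38563 + sqrt(-169 + 143*I)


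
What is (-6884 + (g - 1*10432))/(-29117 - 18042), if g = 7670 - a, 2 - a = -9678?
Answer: 19326/47159 ≈ 0.40981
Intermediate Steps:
a = 9680 (a = 2 - 1*(-9678) = 2 + 9678 = 9680)
g = -2010 (g = 7670 - 1*9680 = 7670 - 9680 = -2010)
(-6884 + (g - 1*10432))/(-29117 - 18042) = (-6884 + (-2010 - 1*10432))/(-29117 - 18042) = (-6884 + (-2010 - 10432))/(-47159) = (-6884 - 12442)*(-1/47159) = -19326*(-1/47159) = 19326/47159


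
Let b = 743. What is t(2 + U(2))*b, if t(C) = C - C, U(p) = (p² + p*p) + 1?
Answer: 0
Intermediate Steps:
U(p) = 1 + 2*p² (U(p) = (p² + p²) + 1 = 2*p² + 1 = 1 + 2*p²)
t(C) = 0
t(2 + U(2))*b = 0*743 = 0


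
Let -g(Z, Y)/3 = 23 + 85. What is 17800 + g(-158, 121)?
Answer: 17476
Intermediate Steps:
g(Z, Y) = -324 (g(Z, Y) = -3*(23 + 85) = -3*108 = -324)
17800 + g(-158, 121) = 17800 - 324 = 17476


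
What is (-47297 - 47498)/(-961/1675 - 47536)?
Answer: 158781625/79623761 ≈ 1.9941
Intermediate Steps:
(-47297 - 47498)/(-961/1675 - 47536) = -94795/(-961*1/1675 - 47536) = -94795/(-961/1675 - 47536) = -94795/(-79623761/1675) = -94795*(-1675/79623761) = 158781625/79623761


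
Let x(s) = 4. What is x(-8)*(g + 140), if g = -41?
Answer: 396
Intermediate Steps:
x(-8)*(g + 140) = 4*(-41 + 140) = 4*99 = 396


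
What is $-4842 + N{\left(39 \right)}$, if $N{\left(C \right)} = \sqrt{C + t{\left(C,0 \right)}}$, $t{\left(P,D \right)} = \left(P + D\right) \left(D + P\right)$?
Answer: $-4842 + 2 \sqrt{390} \approx -4802.5$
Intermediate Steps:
$t{\left(P,D \right)} = \left(D + P\right)^{2}$ ($t{\left(P,D \right)} = \left(D + P\right) \left(D + P\right) = \left(D + P\right)^{2}$)
$N{\left(C \right)} = \sqrt{C + C^{2}}$ ($N{\left(C \right)} = \sqrt{C + \left(0 + C\right)^{2}} = \sqrt{C + C^{2}}$)
$-4842 + N{\left(39 \right)} = -4842 + \sqrt{39 \left(1 + 39\right)} = -4842 + \sqrt{39 \cdot 40} = -4842 + \sqrt{1560} = -4842 + 2 \sqrt{390}$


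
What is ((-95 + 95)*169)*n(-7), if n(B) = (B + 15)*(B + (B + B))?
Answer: 0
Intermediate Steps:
n(B) = 3*B*(15 + B) (n(B) = (15 + B)*(B + 2*B) = (15 + B)*(3*B) = 3*B*(15 + B))
((-95 + 95)*169)*n(-7) = ((-95 + 95)*169)*(3*(-7)*(15 - 7)) = (0*169)*(3*(-7)*8) = 0*(-168) = 0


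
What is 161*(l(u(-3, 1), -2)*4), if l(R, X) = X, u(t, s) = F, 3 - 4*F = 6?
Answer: -1288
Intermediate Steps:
F = -3/4 (F = 3/4 - 1/4*6 = 3/4 - 3/2 = -3/4 ≈ -0.75000)
u(t, s) = -3/4
161*(l(u(-3, 1), -2)*4) = 161*(-2*4) = 161*(-8) = -1288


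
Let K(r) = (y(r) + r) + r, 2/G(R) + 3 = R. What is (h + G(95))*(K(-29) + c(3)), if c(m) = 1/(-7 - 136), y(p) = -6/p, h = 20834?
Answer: -229717215405/190762 ≈ -1.2042e+6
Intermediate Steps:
G(R) = 2/(-3 + R)
K(r) = -6/r + 2*r (K(r) = (-6/r + r) + r = (r - 6/r) + r = -6/r + 2*r)
c(m) = -1/143 (c(m) = 1/(-143) = -1/143)
(h + G(95))*(K(-29) + c(3)) = (20834 + 2/(-3 + 95))*((-6/(-29) + 2*(-29)) - 1/143) = (20834 + 2/92)*((-6*(-1/29) - 58) - 1/143) = (20834 + 2*(1/92))*((6/29 - 58) - 1/143) = (20834 + 1/46)*(-1676/29 - 1/143) = (958365/46)*(-239697/4147) = -229717215405/190762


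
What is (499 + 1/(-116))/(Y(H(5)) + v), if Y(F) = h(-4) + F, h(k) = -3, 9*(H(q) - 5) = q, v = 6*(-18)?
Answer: -520947/110084 ≈ -4.7323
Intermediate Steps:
v = -108
H(q) = 5 + q/9
Y(F) = -3 + F
(499 + 1/(-116))/(Y(H(5)) + v) = (499 + 1/(-116))/((-3 + (5 + (⅑)*5)) - 108) = (499 - 1/116)/((-3 + (5 + 5/9)) - 108) = 57883/(116*((-3 + 50/9) - 108)) = 57883/(116*(23/9 - 108)) = 57883/(116*(-949/9)) = (57883/116)*(-9/949) = -520947/110084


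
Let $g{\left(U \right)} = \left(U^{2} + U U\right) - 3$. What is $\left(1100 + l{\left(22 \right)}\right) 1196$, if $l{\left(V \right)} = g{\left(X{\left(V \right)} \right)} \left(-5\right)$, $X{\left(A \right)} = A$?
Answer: $-4455100$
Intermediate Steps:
$g{\left(U \right)} = -3 + 2 U^{2}$ ($g{\left(U \right)} = \left(U^{2} + U^{2}\right) - 3 = 2 U^{2} - 3 = -3 + 2 U^{2}$)
$l{\left(V \right)} = 15 - 10 V^{2}$ ($l{\left(V \right)} = \left(-3 + 2 V^{2}\right) \left(-5\right) = 15 - 10 V^{2}$)
$\left(1100 + l{\left(22 \right)}\right) 1196 = \left(1100 + \left(15 - 10 \cdot 22^{2}\right)\right) 1196 = \left(1100 + \left(15 - 4840\right)\right) 1196 = \left(1100 - 4825\right) 1196 = \left(-3725\right) 1196 = -4455100$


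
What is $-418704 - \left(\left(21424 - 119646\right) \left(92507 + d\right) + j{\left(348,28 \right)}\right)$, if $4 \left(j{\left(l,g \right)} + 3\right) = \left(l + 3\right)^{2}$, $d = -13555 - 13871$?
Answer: $\frac{25567745923}{4} \approx 6.3919 \cdot 10^{9}$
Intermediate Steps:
$d = -27426$
$j{\left(l,g \right)} = -3 + \frac{\left(3 + l\right)^{2}}{4}$ ($j{\left(l,g \right)} = -3 + \frac{\left(l + 3\right)^{2}}{4} = -3 + \frac{\left(3 + l\right)^{2}}{4}$)
$-418704 - \left(\left(21424 - 119646\right) \left(92507 + d\right) + j{\left(348,28 \right)}\right) = -418704 - \left(\left(21424 - 119646\right) \left(92507 - 27426\right) - \left(3 - \frac{\left(3 + 348\right)^{2}}{4}\right)\right) = -418704 - \left(\left(-98222\right) 65081 - \left(3 - \frac{351^{2}}{4}\right)\right) = -418704 - \left(-6392385982 + \left(-3 + \frac{1}{4} \cdot 123201\right)\right) = -418704 - \left(-6392385982 + \left(-3 + \frac{123201}{4}\right)\right) = -418704 - \left(-6392385982 + \frac{123189}{4}\right) = -418704 - - \frac{25569420739}{4} = -418704 + \frac{25569420739}{4} = \frac{25567745923}{4}$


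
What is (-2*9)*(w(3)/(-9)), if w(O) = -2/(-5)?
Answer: ⅘ ≈ 0.80000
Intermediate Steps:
w(O) = ⅖ (w(O) = -2*(-⅕) = ⅖)
(-2*9)*(w(3)/(-9)) = (-2*9)*((⅖)/(-9)) = -36*(-1)/(5*9) = -18*(-2/45) = ⅘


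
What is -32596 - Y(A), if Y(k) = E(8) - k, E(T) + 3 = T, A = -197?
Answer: -32798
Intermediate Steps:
E(T) = -3 + T
Y(k) = 5 - k (Y(k) = (-3 + 8) - k = 5 - k)
-32596 - Y(A) = -32596 - (5 - 1*(-197)) = -32596 - (5 + 197) = -32596 - 1*202 = -32596 - 202 = -32798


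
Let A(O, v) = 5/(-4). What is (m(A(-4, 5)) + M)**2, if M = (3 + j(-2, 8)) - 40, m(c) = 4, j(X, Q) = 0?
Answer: 1089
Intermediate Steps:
A(O, v) = -5/4 (A(O, v) = 5*(-1/4) = -5/4)
M = -37 (M = (3 + 0) - 40 = 3 - 40 = -37)
(m(A(-4, 5)) + M)**2 = (4 - 37)**2 = (-33)**2 = 1089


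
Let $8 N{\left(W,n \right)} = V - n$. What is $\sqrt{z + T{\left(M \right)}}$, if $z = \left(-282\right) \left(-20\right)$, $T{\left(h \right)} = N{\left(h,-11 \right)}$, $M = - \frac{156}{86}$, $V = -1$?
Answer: $\frac{\sqrt{22565}}{2} \approx 75.108$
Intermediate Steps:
$M = - \frac{78}{43}$ ($M = \left(-156\right) \frac{1}{86} = - \frac{78}{43} \approx -1.814$)
$N{\left(W,n \right)} = - \frac{1}{8} - \frac{n}{8}$ ($N{\left(W,n \right)} = \frac{-1 - n}{8} = - \frac{1}{8} - \frac{n}{8}$)
$T{\left(h \right)} = \frac{5}{4}$ ($T{\left(h \right)} = - \frac{1}{8} - - \frac{11}{8} = - \frac{1}{8} + \frac{11}{8} = \frac{5}{4}$)
$z = 5640$
$\sqrt{z + T{\left(M \right)}} = \sqrt{5640 + \frac{5}{4}} = \sqrt{\frac{22565}{4}} = \frac{\sqrt{22565}}{2}$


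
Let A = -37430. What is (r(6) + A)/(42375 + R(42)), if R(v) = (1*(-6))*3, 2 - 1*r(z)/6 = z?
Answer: -37454/42357 ≈ -0.88425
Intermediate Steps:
r(z) = 12 - 6*z
R(v) = -18 (R(v) = -6*3 = -18)
(r(6) + A)/(42375 + R(42)) = ((12 - 6*6) - 37430)/(42375 - 18) = ((12 - 36) - 37430)/42357 = (-24 - 37430)*(1/42357) = -37454*1/42357 = -37454/42357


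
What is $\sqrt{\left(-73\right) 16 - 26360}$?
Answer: $2 i \sqrt{6882} \approx 165.92 i$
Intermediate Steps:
$\sqrt{\left(-73\right) 16 - 26360} = \sqrt{-1168 - 26360} = \sqrt{-27528} = 2 i \sqrt{6882}$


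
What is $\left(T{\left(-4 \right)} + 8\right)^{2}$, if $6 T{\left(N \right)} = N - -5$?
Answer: $\frac{2401}{36} \approx 66.694$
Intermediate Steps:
$T{\left(N \right)} = \frac{5}{6} + \frac{N}{6}$ ($T{\left(N \right)} = \frac{N - -5}{6} = \frac{N + 5}{6} = \frac{5 + N}{6} = \frac{5}{6} + \frac{N}{6}$)
$\left(T{\left(-4 \right)} + 8\right)^{2} = \left(\left(\frac{5}{6} + \frac{1}{6} \left(-4\right)\right) + 8\right)^{2} = \left(\left(\frac{5}{6} - \frac{2}{3}\right) + 8\right)^{2} = \left(\frac{1}{6} + 8\right)^{2} = \left(\frac{49}{6}\right)^{2} = \frac{2401}{36}$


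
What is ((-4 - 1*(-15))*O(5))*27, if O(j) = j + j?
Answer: 2970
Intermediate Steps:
O(j) = 2*j
((-4 - 1*(-15))*O(5))*27 = ((-4 - 1*(-15))*(2*5))*27 = ((-4 + 15)*10)*27 = (11*10)*27 = 110*27 = 2970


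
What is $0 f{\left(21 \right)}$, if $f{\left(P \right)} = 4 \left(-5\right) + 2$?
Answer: $0$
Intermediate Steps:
$f{\left(P \right)} = -18$ ($f{\left(P \right)} = -20 + 2 = -18$)
$0 f{\left(21 \right)} = 0 \left(-18\right) = 0$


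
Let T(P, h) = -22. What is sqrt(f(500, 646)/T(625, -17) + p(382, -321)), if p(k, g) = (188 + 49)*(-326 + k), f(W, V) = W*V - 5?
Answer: I*sqrt(682242)/22 ≈ 37.544*I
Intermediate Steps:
f(W, V) = -5 + V*W (f(W, V) = V*W - 5 = -5 + V*W)
p(k, g) = -77262 + 237*k (p(k, g) = 237*(-326 + k) = -77262 + 237*k)
sqrt(f(500, 646)/T(625, -17) + p(382, -321)) = sqrt((-5 + 646*500)/(-22) + (-77262 + 237*382)) = sqrt((-5 + 323000)*(-1/22) + (-77262 + 90534)) = sqrt(322995*(-1/22) + 13272) = sqrt(-322995/22 + 13272) = sqrt(-31011/22) = I*sqrt(682242)/22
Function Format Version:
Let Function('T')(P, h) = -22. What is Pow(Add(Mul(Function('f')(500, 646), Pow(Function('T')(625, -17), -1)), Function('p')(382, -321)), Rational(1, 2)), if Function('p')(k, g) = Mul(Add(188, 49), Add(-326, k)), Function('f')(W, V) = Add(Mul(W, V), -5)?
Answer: Mul(Rational(1, 22), I, Pow(682242, Rational(1, 2))) ≈ Mul(37.544, I)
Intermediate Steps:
Function('f')(W, V) = Add(-5, Mul(V, W)) (Function('f')(W, V) = Add(Mul(V, W), -5) = Add(-5, Mul(V, W)))
Function('p')(k, g) = Add(-77262, Mul(237, k)) (Function('p')(k, g) = Mul(237, Add(-326, k)) = Add(-77262, Mul(237, k)))
Pow(Add(Mul(Function('f')(500, 646), Pow(Function('T')(625, -17), -1)), Function('p')(382, -321)), Rational(1, 2)) = Pow(Add(Mul(Add(-5, Mul(646, 500)), Pow(-22, -1)), Add(-77262, Mul(237, 382))), Rational(1, 2)) = Pow(Add(Mul(Add(-5, 323000), Rational(-1, 22)), Add(-77262, 90534)), Rational(1, 2)) = Pow(Add(Mul(322995, Rational(-1, 22)), 13272), Rational(1, 2)) = Pow(Add(Rational(-322995, 22), 13272), Rational(1, 2)) = Pow(Rational(-31011, 22), Rational(1, 2)) = Mul(Rational(1, 22), I, Pow(682242, Rational(1, 2)))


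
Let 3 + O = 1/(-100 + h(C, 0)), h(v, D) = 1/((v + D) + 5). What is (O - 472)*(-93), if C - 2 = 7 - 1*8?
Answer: 26461383/599 ≈ 44176.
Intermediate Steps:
C = 1 (C = 2 + (7 - 1*8) = 2 + (7 - 8) = 2 - 1 = 1)
h(v, D) = 1/(5 + D + v) (h(v, D) = 1/((D + v) + 5) = 1/(5 + D + v))
O = -1803/599 (O = -3 + 1/(-100 + 1/(5 + 0 + 1)) = -3 + 1/(-100 + 1/6) = -3 + 1/(-599/6) = -3 - 6/599 = -1803/599 ≈ -3.0100)
(O - 472)*(-93) = (-1803/599 - 472)*(-93) = -284531/599*(-93) = 26461383/599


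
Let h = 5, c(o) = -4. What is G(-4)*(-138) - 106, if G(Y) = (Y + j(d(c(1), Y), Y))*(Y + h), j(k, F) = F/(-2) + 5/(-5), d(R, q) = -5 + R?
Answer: 308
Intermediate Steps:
j(k, F) = -1 - F/2 (j(k, F) = F*(-½) + 5*(-⅕) = -F/2 - 1 = -1 - F/2)
G(Y) = (-1 + Y/2)*(5 + Y) (G(Y) = (Y + (-1 - Y/2))*(Y + 5) = (-1 + Y/2)*(5 + Y))
G(-4)*(-138) - 106 = (-5 + (½)*(-4)² + (3/2)*(-4))*(-138) - 106 = (-5 + (½)*16 - 6)*(-138) - 106 = (-5 + 8 - 6)*(-138) - 106 = -3*(-138) - 106 = 414 - 106 = 308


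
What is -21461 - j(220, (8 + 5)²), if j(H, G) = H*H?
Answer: -69861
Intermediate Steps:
j(H, G) = H²
-21461 - j(220, (8 + 5)²) = -21461 - 1*220² = -21461 - 1*48400 = -21461 - 48400 = -69861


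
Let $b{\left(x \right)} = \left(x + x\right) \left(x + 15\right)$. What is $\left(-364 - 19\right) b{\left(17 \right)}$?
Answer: $-416704$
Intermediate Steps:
$b{\left(x \right)} = 2 x \left(15 + x\right)$
$\left(-364 - 19\right) b{\left(17 \right)} = \left(-364 - 19\right) 2 \cdot 17 \left(15 + 17\right) = - 383 \cdot 2 \cdot 17 \cdot 32 = \left(-383\right) 1088 = -416704$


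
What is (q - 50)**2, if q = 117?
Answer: 4489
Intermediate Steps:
(q - 50)**2 = (117 - 50)**2 = 67**2 = 4489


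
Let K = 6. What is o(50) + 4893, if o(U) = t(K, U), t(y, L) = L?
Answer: 4943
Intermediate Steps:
o(U) = U
o(50) + 4893 = 50 + 4893 = 4943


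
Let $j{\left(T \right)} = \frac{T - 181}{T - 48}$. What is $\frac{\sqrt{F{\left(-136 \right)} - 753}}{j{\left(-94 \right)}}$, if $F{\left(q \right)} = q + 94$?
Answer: $\frac{142 i \sqrt{795}}{275} \approx 14.559 i$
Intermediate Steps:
$F{\left(q \right)} = 94 + q$
$j{\left(T \right)} = \frac{-181 + T}{-48 + T}$
$\frac{\sqrt{F{\left(-136 \right)} - 753}}{j{\left(-94 \right)}} = \frac{\sqrt{\left(94 - 136\right) - 753}}{\frac{1}{-48 - 94} \left(-181 - 94\right)} = \frac{\sqrt{-42 - 753}}{\frac{1}{-142} \left(-275\right)} = \frac{\sqrt{-795}}{\left(- \frac{1}{142}\right) \left(-275\right)} = \frac{i \sqrt{795}}{\frac{275}{142}} = i \sqrt{795} \cdot \frac{142}{275} = \frac{142 i \sqrt{795}}{275}$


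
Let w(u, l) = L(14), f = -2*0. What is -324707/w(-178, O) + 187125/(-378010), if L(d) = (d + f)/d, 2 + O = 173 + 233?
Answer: -24548536039/75602 ≈ -3.2471e+5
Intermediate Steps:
f = 0
O = 404 (O = -2 + (173 + 233) = -2 + 406 = 404)
L(d) = 1 (L(d) = (d + 0)/d = d/d = 1)
w(u, l) = 1
-324707/w(-178, O) + 187125/(-378010) = -324707/1 + 187125/(-378010) = -324707*1 + 187125*(-1/378010) = -324707 - 37425/75602 = -24548536039/75602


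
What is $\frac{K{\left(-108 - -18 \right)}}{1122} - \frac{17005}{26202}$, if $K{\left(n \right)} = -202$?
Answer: $- \frac{123093}{148478} \approx -0.82903$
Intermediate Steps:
$\frac{K{\left(-108 - -18 \right)}}{1122} - \frac{17005}{26202} = - \frac{202}{1122} - \frac{17005}{26202} = \left(-202\right) \frac{1}{1122} - \frac{17005}{26202} = - \frac{101}{561} - \frac{17005}{26202} = - \frac{123093}{148478}$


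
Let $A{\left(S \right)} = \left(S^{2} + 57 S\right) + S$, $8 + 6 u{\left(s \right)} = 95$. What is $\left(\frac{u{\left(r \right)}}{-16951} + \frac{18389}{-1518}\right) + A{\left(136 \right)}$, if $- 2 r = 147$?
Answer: $\frac{1341089477}{50853} \approx 26372.0$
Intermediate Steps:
$r = - \frac{147}{2}$ ($r = \left(- \frac{1}{2}\right) 147 = - \frac{147}{2} \approx -73.5$)
$u{\left(s \right)} = \frac{29}{2}$ ($u{\left(s \right)} = - \frac{4}{3} + \frac{1}{6} \cdot 95 = - \frac{4}{3} + \frac{95}{6} = \frac{29}{2}$)
$A{\left(S \right)} = S^{2} + 58 S$
$\left(\frac{u{\left(r \right)}}{-16951} + \frac{18389}{-1518}\right) + A{\left(136 \right)} = \left(\frac{29}{2 \left(-16951\right)} + \frac{18389}{-1518}\right) + 136 \left(58 + 136\right) = \left(\frac{29}{2} \left(- \frac{1}{16951}\right) + 18389 \left(- \frac{1}{1518}\right)\right) + 136 \cdot 194 = \left(- \frac{29}{33902} - \frac{18389}{1518}\right) + 26384 = - \frac{616075}{50853} + 26384 = \frac{1341089477}{50853}$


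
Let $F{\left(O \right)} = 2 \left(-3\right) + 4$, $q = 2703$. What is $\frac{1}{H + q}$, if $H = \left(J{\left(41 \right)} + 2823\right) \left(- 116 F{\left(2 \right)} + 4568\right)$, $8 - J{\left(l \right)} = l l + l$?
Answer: $\frac{1}{5325903} \approx 1.8776 \cdot 10^{-7}$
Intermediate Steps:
$J{\left(l \right)} = 8 - l - l^{2}$ ($J{\left(l \right)} = 8 - \left(l l + l\right) = 8 - \left(l^{2} + l\right) = 8 - \left(l + l^{2}\right) = 8 - l - l^{2}$)
$F{\left(O \right)} = -2$ ($F{\left(O \right)} = -6 + 4 = -2$)
$H = 5323200$ ($H = \left(\left(8 - 41 - 41^{2}\right) + 2823\right) \left(\left(-116\right) \left(-2\right) + 4568\right) = \left(\left(8 - 41 - 1681\right) + 2823\right) \left(232 + 4568\right) = \left(\left(8 - 41 - 1681\right) + 2823\right) 4800 = \left(-1714 + 2823\right) 4800 = 1109 \cdot 4800 = 5323200$)
$\frac{1}{H + q} = \frac{1}{5323200 + 2703} = \frac{1}{5325903}$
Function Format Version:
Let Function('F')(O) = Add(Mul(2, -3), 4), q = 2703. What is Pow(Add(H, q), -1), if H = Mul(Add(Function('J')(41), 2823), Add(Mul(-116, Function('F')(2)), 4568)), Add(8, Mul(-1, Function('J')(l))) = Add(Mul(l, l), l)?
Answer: Rational(1, 5325903) ≈ 1.8776e-7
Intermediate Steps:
Function('J')(l) = Add(8, Mul(-1, l), Mul(-1, Pow(l, 2))) (Function('J')(l) = Add(8, Mul(-1, Add(Mul(l, l), l))) = Add(8, Mul(-1, Add(Pow(l, 2), l))) = Add(8, Mul(-1, Add(l, Pow(l, 2)))) = Add(8, Add(Mul(-1, l), Mul(-1, Pow(l, 2)))) = Add(8, Mul(-1, l), Mul(-1, Pow(l, 2))))
Function('F')(O) = -2 (Function('F')(O) = Add(-6, 4) = -2)
H = 5323200 (H = Mul(Add(Add(8, Mul(-1, 41), Mul(-1, Pow(41, 2))), 2823), Add(Mul(-116, -2), 4568)) = Mul(Add(Add(8, -41, Mul(-1, 1681)), 2823), Add(232, 4568)) = Mul(Add(Add(8, -41, -1681), 2823), 4800) = Mul(Add(-1714, 2823), 4800) = Mul(1109, 4800) = 5323200)
Pow(Add(H, q), -1) = Pow(Add(5323200, 2703), -1) = Pow(5325903, -1) = Rational(1, 5325903)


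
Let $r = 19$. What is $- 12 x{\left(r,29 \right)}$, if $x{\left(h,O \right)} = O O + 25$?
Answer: $-10392$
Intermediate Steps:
$x{\left(h,O \right)} = 25 + O^{2}$ ($x{\left(h,O \right)} = O^{2} + 25 = 25 + O^{2}$)
$- 12 x{\left(r,29 \right)} = - 12 \left(25 + 29^{2}\right) = - 12 \left(25 + 841\right) = \left(-12\right) 866 = -10392$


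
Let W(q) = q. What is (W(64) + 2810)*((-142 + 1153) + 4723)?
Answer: 16479516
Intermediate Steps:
(W(64) + 2810)*((-142 + 1153) + 4723) = (64 + 2810)*((-142 + 1153) + 4723) = 2874*(1011 + 4723) = 2874*5734 = 16479516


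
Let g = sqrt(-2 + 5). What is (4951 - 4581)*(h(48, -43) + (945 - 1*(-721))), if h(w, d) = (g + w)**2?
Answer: 1470010 + 35520*sqrt(3) ≈ 1.5315e+6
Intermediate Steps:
g = sqrt(3) ≈ 1.7320
h(w, d) = (w + sqrt(3))**2 (h(w, d) = (sqrt(3) + w)**2 = (w + sqrt(3))**2)
(4951 - 4581)*(h(48, -43) + (945 - 1*(-721))) = (4951 - 4581)*((48 + sqrt(3))**2 + (945 - 1*(-721))) = 370*((48 + sqrt(3))**2 + (945 + 721)) = 370*((48 + sqrt(3))**2 + 1666) = 370*(1666 + (48 + sqrt(3))**2) = 616420 + 370*(48 + sqrt(3))**2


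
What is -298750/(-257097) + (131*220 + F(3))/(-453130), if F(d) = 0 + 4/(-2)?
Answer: 63981783077/58249181805 ≈ 1.0984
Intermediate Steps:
F(d) = -2 (F(d) = 0 + 4*(-½) = 0 - 2 = -2)
-298750/(-257097) + (131*220 + F(3))/(-453130) = -298750/(-257097) + (131*220 - 2)/(-453130) = -298750*(-1/257097) + (28820 - 2)*(-1/453130) = 298750/257097 + 28818*(-1/453130) = 298750/257097 - 14409/226565 = 63981783077/58249181805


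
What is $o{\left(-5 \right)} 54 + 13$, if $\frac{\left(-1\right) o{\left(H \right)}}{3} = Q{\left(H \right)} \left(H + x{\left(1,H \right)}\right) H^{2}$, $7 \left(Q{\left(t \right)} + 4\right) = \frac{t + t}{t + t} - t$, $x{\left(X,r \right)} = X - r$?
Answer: $\frac{89191}{7} \approx 12742.0$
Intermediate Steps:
$Q{\left(t \right)} = - \frac{27}{7} - \frac{t}{7}$ ($Q{\left(t \right)} = -4 + \frac{\frac{t + t}{t + t} - t}{7} = -4 + \frac{\frac{2 t}{2 t} - t}{7} = -4 + \frac{2 t \frac{1}{2 t} - t}{7} = -4 + \frac{1 - t}{7} = -4 - \left(- \frac{1}{7} + \frac{t}{7}\right) = - \frac{27}{7} - \frac{t}{7}$)
$o{\left(H \right)} = - 3 H^{2} \left(- \frac{27}{7} - \frac{H}{7}\right)$ ($o{\left(H \right)} = - 3 \left(- \frac{27}{7} - \frac{H}{7}\right) \left(H - \left(-1 + H\right)\right) H^{2} = - 3 \left(- \frac{27}{7} - \frac{H}{7}\right) 1 H^{2} = - 3 \left(- \frac{27}{7} - \frac{H}{7}\right) H^{2} = - 3 H^{2} \left(- \frac{27}{7} - \frac{H}{7}\right)$)
$o{\left(-5 \right)} 54 + 13 = \frac{3 \left(-5\right)^{2} \left(27 - 5\right)}{7} \cdot 54 + 13 = \frac{3}{7} \cdot 25 \cdot 22 \cdot 54 + 13 = \frac{1650}{7} \cdot 54 + 13 = \frac{89100}{7} + 13 = \frac{89191}{7}$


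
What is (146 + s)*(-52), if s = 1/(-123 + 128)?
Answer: -38012/5 ≈ -7602.4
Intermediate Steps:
s = ⅕ (s = 1/5 = ⅕ ≈ 0.20000)
(146 + s)*(-52) = (146 + ⅕)*(-52) = (731/5)*(-52) = -38012/5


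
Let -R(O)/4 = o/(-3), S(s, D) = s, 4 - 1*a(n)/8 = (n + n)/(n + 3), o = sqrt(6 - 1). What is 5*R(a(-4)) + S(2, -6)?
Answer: 2 + 20*sqrt(5)/3 ≈ 16.907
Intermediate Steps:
o = sqrt(5) ≈ 2.2361
a(n) = 32 - 16*n/(3 + n) (a(n) = 32 - 8*(n + n)/(n + 3) = 32 - 8*2*n/(3 + n) = 32 - 16*n/(3 + n))
R(O) = 4*sqrt(5)/3 (R(O) = -4*sqrt(5)/(-3) = -4*sqrt(5)*(-1)/3 = -(-4)*sqrt(5)/3 = 4*sqrt(5)/3)
5*R(a(-4)) + S(2, -6) = 5*(4*sqrt(5)/3) + 2 = 20*sqrt(5)/3 + 2 = 2 + 20*sqrt(5)/3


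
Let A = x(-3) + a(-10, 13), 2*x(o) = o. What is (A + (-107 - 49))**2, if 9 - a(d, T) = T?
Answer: 104329/4 ≈ 26082.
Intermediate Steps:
x(o) = o/2
a(d, T) = 9 - T
A = -11/2 (A = (1/2)*(-3) + (9 - 1*13) = -3/2 + (9 - 13) = -3/2 - 4 = -11/2 ≈ -5.5000)
(A + (-107 - 49))**2 = (-11/2 + (-107 - 49))**2 = (-11/2 - 156)**2 = (-323/2)**2 = 104329/4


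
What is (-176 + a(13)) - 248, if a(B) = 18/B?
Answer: -5494/13 ≈ -422.62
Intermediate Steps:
(-176 + a(13)) - 248 = (-176 + 18/13) - 248 = -2270/13 - 248 = -5494/13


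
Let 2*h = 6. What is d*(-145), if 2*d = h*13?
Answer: -5655/2 ≈ -2827.5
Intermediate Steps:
h = 3 (h = (½)*6 = 3)
d = 39/2 (d = (3*13)/2 = (½)*39 = 39/2 ≈ 19.500)
d*(-145) = (39/2)*(-145) = -5655/2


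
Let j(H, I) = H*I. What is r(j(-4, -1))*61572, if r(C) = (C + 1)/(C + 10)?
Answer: 21990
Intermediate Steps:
r(C) = (1 + C)/(10 + C)
r(j(-4, -1))*61572 = ((1 - 4*(-1))/(10 - 4*(-1)))*61572 = ((1 + 4)/(10 + 4))*61572 = (5/14)*61572 = 21990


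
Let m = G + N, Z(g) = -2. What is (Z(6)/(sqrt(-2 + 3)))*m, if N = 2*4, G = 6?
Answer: -28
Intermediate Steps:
N = 8
m = 14 (m = 6 + 8 = 14)
(Z(6)/(sqrt(-2 + 3)))*m = (-2/sqrt(-2 + 3))*14 = (-2/sqrt(1))*14 = (-2/1)*14 = (1*(-2))*14 = -2*14 = -28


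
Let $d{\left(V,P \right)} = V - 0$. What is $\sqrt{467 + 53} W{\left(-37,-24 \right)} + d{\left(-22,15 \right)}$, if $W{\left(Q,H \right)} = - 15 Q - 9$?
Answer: $-22 + 1092 \sqrt{130} \approx 12429.0$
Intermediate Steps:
$W{\left(Q,H \right)} = -9 - 15 Q$
$d{\left(V,P \right)} = V$ ($d{\left(V,P \right)} = V + 0 = V$)
$\sqrt{467 + 53} W{\left(-37,-24 \right)} + d{\left(-22,15 \right)} = \sqrt{467 + 53} \left(-9 - -555\right) - 22 = \sqrt{520} \left(-9 + 555\right) - 22 = 2 \sqrt{130} \cdot 546 - 22 = 1092 \sqrt{130} - 22 = -22 + 1092 \sqrt{130}$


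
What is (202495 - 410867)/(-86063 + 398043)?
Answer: -52093/77995 ≈ -0.66790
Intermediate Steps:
(202495 - 410867)/(-86063 + 398043) = -208372/311980 = -208372*1/311980 = -52093/77995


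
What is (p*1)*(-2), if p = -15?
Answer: 30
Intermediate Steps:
(p*1)*(-2) = -15*1*(-2) = -15*(-2) = 30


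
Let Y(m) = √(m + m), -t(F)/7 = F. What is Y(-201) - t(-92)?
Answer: -644 + I*√402 ≈ -644.0 + 20.05*I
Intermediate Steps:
t(F) = -7*F
Y(m) = √2*√m (Y(m) = √(2*m) = √2*√m)
Y(-201) - t(-92) = √2*√(-201) - (-7)*(-92) = √2*(I*√201) - 1*644 = I*√402 - 644 = -644 + I*√402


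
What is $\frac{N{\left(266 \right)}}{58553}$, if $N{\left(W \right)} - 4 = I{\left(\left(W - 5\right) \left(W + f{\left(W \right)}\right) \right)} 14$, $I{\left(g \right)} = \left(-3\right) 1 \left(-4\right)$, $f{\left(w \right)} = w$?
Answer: $\frac{172}{58553} \approx 0.0029375$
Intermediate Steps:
$I{\left(g \right)} = 12$ ($I{\left(g \right)} = \left(-3\right) \left(-4\right) = 12$)
$N{\left(W \right)} = 172$ ($N{\left(W \right)} = 4 + 12 \cdot 14 = 4 + 168 = 172$)
$\frac{N{\left(266 \right)}}{58553} = \frac{172}{58553}$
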